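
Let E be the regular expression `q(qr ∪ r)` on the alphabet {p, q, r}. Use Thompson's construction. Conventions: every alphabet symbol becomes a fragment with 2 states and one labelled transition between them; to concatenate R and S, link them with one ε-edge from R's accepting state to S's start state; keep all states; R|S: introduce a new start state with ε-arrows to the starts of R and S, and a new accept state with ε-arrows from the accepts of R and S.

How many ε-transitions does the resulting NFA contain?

6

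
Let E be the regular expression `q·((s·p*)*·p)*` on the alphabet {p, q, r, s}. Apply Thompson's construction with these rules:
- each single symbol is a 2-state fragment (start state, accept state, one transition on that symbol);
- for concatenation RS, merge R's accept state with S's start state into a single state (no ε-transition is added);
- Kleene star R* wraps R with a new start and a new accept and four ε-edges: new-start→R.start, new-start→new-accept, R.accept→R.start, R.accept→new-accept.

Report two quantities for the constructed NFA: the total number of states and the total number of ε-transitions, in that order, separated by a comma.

Building bottom-up:
Each of the 4 symbol leaves contributes 2 states and 0 ε-transitions.
  p* — 4 states, 4 ε-transitions
  s·p* — 5 states, 4 ε-transitions
  (s·p*)* — 7 states, 8 ε-transitions
  (s·p*)*·p — 8 states, 8 ε-transitions
  ((s·p*)*·p)* — 10 states, 12 ε-transitions
  q·((s·p*)*·p)* — 11 states, 12 ε-transitions

11, 12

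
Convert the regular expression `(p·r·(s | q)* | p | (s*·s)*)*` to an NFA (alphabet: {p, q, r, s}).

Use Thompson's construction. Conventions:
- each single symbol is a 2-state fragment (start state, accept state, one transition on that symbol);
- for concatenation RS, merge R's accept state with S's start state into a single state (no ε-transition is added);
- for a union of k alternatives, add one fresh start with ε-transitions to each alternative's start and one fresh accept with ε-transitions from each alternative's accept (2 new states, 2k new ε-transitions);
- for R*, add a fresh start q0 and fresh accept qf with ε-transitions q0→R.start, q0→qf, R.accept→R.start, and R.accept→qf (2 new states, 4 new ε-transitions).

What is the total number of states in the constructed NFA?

23

Bottom-up over the parse tree:
Each of the 7 symbol leaves contributes a 2-state fragment.
  s | q = 6 states
  (s | q)* = 8 states
  p·r·(s | q)* = 10 states
  s* = 4 states
  s*·s = 5 states
  (s*·s)* = 7 states
  p·r·(s | q)* | p | (s*·s)* = 21 states
  (p·r·(s | q)* | p | (s*·s)*)* = 23 states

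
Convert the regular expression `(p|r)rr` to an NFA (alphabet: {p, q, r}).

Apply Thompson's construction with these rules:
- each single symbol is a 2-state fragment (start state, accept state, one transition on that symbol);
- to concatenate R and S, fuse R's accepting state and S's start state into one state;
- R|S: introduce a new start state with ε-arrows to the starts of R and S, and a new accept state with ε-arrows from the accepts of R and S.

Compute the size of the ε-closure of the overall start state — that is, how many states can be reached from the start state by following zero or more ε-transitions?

Work bottom-up. For each fragment F, track |ε-closure(F.start)| and whether F's accept lies in that closure (i.e. whether F accepts ε). A single-symbol fragment has closure size 1 and does not accept ε.
  p|r → |closure| = 1 + 1 + 1 = 3 (the new accept is not ε-reachable since no branch accepts ε)
  (p|r)rr → |closure| equals the left operand's closure size = 3 (its accept is not ε-reachable, so the closure stops there)

3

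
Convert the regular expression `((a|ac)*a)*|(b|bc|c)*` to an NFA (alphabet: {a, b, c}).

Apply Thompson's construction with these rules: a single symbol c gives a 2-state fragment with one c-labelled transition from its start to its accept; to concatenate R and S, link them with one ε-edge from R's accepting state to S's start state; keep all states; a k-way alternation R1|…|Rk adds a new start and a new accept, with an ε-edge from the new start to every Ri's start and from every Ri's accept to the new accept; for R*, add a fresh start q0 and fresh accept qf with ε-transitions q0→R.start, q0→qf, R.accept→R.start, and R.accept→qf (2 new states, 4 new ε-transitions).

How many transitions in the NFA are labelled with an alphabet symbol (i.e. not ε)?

Per subexpression:
Each of the 8 symbol leaves contributes exactly 1 symbol transition.
  ac → 2 symbol transitions
  a|ac → 3 symbol transitions
  (a|ac)* → 3 symbol transitions
  (a|ac)*a → 4 symbol transitions
  ((a|ac)*a)* → 4 symbol transitions
  bc → 2 symbol transitions
  b|bc|c → 4 symbol transitions
  (b|bc|c)* → 4 symbol transitions
  ((a|ac)*a)*|(b|bc|c)* → 8 symbol transitions

8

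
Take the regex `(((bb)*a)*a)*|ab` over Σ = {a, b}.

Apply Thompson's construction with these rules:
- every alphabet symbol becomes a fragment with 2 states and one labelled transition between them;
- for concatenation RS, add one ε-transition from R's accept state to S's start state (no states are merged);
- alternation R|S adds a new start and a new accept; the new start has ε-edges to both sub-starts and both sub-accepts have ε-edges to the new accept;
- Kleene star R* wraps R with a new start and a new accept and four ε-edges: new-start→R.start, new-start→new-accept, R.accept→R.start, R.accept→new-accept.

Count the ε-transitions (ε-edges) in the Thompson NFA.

20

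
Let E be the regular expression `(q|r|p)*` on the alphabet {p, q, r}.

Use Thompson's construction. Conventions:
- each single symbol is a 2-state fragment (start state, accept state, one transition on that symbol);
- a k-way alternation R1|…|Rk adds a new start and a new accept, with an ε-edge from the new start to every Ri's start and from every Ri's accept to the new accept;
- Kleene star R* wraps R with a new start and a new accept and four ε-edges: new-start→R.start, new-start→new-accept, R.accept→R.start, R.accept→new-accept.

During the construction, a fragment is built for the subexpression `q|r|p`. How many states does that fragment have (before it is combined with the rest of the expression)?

8

Fragment for `q|r|p`:
Each of the 3 symbol leaves contributes a 2-state fragment.
  q|r|p : 8 states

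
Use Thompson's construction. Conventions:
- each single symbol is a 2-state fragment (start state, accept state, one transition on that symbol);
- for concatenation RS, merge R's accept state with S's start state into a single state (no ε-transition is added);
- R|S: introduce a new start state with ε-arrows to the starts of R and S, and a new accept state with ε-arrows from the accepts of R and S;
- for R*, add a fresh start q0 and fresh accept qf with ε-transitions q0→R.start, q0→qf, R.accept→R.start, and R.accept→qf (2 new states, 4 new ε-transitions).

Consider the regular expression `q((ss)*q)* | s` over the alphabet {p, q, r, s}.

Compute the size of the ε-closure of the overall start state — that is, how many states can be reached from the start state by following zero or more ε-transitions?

3

Let C(F) = |ε-closure(F.start)| within fragment F, and note whether F accepts ε. Symbol fragments have C = 1 and do not accept ε. Then:
  ss : same as the first factor's closure: C = 1
  (ss)* : the star's fresh start ε-reaches both the body's start and the fresh accept: C = 2 + 1 = 3
  (ss)*q : C = 3 + (1−1) = 3 (closure spills across the concat boundary because the left factor accepts ε)
  ((ss)*q)* : the star's fresh start ε-reaches both the body's start and the fresh accept: C = 2 + 3 = 5
  q((ss)*q)* : C equals the left operand's closure size = 1 (its accept is not ε-reachable, so the closure stops there)
  q((ss)*q)* | s : C = 1 + 1 + 1 = 3 (the new accept is not ε-reachable since no branch accepts ε)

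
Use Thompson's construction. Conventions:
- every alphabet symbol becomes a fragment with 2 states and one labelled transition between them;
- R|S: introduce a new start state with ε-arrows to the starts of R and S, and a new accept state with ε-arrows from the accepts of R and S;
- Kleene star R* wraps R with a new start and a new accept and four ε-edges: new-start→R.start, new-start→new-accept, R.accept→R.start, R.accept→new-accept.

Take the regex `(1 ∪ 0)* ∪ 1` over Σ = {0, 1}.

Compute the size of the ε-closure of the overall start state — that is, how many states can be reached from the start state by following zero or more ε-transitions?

Work bottom-up. For each fragment F, track |ε-closure(F.start)| and whether F's accept lies in that closure (i.e. whether F accepts ε). A single-symbol fragment has closure size 1 and does not accept ε.
  1 ∪ 0 → |ε-closure| = 1 + 1 + 1 = 3 (the new accept is not ε-reachable since no branch accepts ε)
  (1 ∪ 0)* → new start has ε-edges to the inner start and to the new accept, so |ε-closure| = 2 + 3 = 5
  (1 ∪ 0)* ∪ 1 → |ε-closure| = 1 (new start) + (5 + 1) + 1 (new accept, since some branch ε-reaches its own accept) = 8

8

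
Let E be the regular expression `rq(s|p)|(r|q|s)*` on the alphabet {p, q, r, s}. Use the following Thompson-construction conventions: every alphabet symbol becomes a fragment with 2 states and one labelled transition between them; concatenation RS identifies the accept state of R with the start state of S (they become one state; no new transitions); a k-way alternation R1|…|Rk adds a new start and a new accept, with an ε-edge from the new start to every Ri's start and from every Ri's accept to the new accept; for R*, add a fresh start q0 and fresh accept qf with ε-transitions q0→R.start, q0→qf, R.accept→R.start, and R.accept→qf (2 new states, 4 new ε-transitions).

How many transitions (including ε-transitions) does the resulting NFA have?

Per subexpression:
Each of the 7 symbol leaves contributes 1 transition (1 symbol, 0 ε).
  s|p : 6 transitions (2 symbol, 4 ε)
  rq(s|p) : 8 transitions (4 symbol, 4 ε)
  r|q|s : 9 transitions (3 symbol, 6 ε)
  (r|q|s)* : 13 transitions (3 symbol, 10 ε)
  rq(s|p)|(r|q|s)* : 25 transitions (7 symbol, 18 ε)

25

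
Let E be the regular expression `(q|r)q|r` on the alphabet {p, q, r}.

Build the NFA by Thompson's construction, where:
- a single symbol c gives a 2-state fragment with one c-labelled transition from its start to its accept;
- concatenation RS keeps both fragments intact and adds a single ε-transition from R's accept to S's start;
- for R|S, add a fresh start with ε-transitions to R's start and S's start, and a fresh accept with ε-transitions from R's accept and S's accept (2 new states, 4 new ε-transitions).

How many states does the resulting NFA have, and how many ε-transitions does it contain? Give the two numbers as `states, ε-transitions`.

12, 9

Bottom-up over the parse tree:
Each of the 4 symbol leaves contributes 2 states and 0 ε-transitions.
  q|r : 6 states, 4 ε-transitions
  (q|r)q : 8 states, 5 ε-transitions
  (q|r)q|r : 12 states, 9 ε-transitions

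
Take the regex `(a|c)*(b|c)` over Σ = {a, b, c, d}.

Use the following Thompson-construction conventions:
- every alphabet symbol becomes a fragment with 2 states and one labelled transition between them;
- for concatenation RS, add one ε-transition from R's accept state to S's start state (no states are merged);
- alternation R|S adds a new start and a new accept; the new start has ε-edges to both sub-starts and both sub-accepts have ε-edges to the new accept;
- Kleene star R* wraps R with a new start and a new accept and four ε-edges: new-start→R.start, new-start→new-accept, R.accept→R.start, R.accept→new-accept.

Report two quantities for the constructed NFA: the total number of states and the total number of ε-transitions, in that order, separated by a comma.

Building bottom-up:
Each of the 4 symbol leaves contributes 2 states and 0 ε-transitions.
  a|c = 6 states, 4 ε-transitions
  (a|c)* = 8 states, 8 ε-transitions
  b|c = 6 states, 4 ε-transitions
  (a|c)*(b|c) = 14 states, 13 ε-transitions

14, 13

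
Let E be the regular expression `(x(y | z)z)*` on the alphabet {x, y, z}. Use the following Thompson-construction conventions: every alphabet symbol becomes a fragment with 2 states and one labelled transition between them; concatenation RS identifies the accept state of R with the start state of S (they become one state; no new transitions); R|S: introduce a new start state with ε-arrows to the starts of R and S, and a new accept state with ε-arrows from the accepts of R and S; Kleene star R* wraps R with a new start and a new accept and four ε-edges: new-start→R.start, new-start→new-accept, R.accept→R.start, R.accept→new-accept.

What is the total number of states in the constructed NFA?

10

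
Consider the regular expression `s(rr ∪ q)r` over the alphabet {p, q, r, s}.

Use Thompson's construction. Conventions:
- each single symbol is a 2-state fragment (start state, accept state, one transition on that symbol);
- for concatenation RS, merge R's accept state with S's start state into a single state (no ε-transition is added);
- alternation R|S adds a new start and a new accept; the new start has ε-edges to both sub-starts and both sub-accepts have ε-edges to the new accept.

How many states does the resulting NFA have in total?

9

Per subexpression:
Each of the 5 symbol leaves contributes a 2-state fragment.
  rr : 3 states
  rr ∪ q : 7 states
  s(rr ∪ q)r : 9 states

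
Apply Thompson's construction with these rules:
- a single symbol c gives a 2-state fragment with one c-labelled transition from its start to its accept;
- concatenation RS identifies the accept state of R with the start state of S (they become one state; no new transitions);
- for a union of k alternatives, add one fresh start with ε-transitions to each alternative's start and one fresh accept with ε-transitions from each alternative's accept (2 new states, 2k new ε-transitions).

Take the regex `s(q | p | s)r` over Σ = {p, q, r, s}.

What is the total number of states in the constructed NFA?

Bottom-up over the parse tree:
Each of the 5 symbol leaves contributes a 2-state fragment.
  q | p | s → 8 states
  s(q | p | s)r → 10 states

10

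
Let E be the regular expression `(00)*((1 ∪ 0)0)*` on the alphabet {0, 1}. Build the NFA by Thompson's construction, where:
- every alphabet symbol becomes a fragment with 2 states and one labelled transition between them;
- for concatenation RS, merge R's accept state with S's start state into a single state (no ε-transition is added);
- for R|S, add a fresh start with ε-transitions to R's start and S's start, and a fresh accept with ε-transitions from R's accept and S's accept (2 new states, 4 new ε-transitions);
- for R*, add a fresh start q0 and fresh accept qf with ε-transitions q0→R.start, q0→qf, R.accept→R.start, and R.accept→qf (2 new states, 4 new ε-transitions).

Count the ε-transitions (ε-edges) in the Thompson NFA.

Building bottom-up:
Each of the 5 symbol leaves contributes 0 ε-transitions.
  00 : 0 ε-transitions
  (00)* : 4 ε-transitions
  1 ∪ 0 : 4 ε-transitions
  (1 ∪ 0)0 : 4 ε-transitions
  ((1 ∪ 0)0)* : 8 ε-transitions
  (00)*((1 ∪ 0)0)* : 12 ε-transitions

12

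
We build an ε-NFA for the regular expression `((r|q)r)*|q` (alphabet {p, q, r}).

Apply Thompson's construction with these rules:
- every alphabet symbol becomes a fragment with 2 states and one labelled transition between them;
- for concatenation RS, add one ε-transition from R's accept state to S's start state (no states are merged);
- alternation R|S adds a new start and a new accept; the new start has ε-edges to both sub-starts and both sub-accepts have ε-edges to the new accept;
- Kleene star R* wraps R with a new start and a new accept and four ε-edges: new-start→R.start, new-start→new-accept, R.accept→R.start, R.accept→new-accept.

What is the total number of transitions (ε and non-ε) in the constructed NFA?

17

Per subexpression:
Each of the 4 symbol leaves contributes 1 transition (1 symbol, 0 ε).
  r|q = 6 transitions (2 symbol, 4 ε)
  (r|q)r = 8 transitions (3 symbol, 5 ε)
  ((r|q)r)* = 12 transitions (3 symbol, 9 ε)
  ((r|q)r)*|q = 17 transitions (4 symbol, 13 ε)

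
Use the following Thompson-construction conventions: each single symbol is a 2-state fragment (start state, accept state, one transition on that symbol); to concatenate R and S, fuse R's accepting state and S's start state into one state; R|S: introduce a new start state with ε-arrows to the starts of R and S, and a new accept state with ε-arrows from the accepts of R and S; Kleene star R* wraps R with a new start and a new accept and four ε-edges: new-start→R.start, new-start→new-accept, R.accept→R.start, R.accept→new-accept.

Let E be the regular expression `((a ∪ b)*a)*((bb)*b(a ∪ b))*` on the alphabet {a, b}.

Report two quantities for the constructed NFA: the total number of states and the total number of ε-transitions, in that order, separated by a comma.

By structural recursion:
Each of the 8 symbol leaves contributes 2 states and 0 ε-transitions.
  a ∪ b — 6 states, 4 ε-transitions
  (a ∪ b)* — 8 states, 8 ε-transitions
  (a ∪ b)*a — 9 states, 8 ε-transitions
  ((a ∪ b)*a)* — 11 states, 12 ε-transitions
  bb — 3 states, 0 ε-transitions
  (bb)* — 5 states, 4 ε-transitions
  a ∪ b — 6 states, 4 ε-transitions
  (bb)*b(a ∪ b) — 11 states, 8 ε-transitions
  ((bb)*b(a ∪ b))* — 13 states, 12 ε-transitions
  ((a ∪ b)*a)*((bb)*b(a ∪ b))* — 23 states, 24 ε-transitions

23, 24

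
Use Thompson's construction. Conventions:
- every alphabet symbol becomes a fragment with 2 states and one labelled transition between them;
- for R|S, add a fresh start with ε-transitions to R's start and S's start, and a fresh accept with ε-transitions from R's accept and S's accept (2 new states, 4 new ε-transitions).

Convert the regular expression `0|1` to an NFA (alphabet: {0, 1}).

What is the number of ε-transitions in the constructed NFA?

4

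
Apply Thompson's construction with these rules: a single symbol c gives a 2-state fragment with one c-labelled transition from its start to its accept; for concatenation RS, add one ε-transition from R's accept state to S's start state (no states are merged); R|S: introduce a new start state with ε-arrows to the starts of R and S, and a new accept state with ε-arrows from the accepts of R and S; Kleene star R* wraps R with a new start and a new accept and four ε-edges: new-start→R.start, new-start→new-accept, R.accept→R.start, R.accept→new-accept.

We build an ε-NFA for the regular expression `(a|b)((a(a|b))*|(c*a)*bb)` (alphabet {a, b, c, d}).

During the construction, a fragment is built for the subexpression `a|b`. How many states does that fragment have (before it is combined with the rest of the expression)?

6

Fragment for `a|b`:
Each of the 2 symbol leaves contributes a 2-state fragment.
  a|b — 6 states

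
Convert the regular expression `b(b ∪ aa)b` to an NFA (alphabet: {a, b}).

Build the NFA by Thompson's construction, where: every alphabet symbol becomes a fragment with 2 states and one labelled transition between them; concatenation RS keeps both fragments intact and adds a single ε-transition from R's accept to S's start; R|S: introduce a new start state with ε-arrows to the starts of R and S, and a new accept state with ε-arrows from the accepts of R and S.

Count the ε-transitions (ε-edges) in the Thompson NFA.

7

Recursing over subexpressions:
Each of the 5 symbol leaves contributes 0 ε-transitions.
  aa → 1 ε-transition
  b ∪ aa → 5 ε-transitions
  b(b ∪ aa)b → 7 ε-transitions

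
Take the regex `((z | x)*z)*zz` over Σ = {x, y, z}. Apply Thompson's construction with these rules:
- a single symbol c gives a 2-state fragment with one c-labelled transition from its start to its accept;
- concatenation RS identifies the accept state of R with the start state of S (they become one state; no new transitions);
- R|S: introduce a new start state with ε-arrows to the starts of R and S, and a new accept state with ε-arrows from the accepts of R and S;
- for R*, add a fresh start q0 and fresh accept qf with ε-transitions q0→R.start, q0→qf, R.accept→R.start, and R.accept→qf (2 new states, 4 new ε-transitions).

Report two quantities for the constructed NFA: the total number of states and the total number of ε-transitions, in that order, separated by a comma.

13, 12

Recursing over subexpressions:
Each of the 5 symbol leaves contributes 2 states and 0 ε-transitions.
  z | x : 6 states, 4 ε-transitions
  (z | x)* : 8 states, 8 ε-transitions
  (z | x)*z : 9 states, 8 ε-transitions
  ((z | x)*z)* : 11 states, 12 ε-transitions
  ((z | x)*z)*zz : 13 states, 12 ε-transitions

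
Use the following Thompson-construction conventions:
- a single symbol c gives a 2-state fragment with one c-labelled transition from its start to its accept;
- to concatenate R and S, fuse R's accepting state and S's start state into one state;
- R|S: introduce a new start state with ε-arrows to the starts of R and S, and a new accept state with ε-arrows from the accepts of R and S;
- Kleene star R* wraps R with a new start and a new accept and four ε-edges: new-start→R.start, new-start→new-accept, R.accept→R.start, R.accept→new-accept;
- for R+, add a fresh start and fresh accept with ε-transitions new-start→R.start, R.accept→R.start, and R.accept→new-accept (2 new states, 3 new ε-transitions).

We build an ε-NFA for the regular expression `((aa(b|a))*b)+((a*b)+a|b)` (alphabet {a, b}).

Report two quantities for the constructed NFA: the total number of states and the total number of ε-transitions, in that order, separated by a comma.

24, 22

By structural recursion:
Each of the 9 symbol leaves contributes 2 states and 0 ε-transitions.
  b|a = 6 states, 4 ε-transitions
  aa(b|a) = 8 states, 4 ε-transitions
  (aa(b|a))* = 10 states, 8 ε-transitions
  (aa(b|a))*b = 11 states, 8 ε-transitions
  ((aa(b|a))*b)+ = 13 states, 11 ε-transitions
  a* = 4 states, 4 ε-transitions
  a*b = 5 states, 4 ε-transitions
  (a*b)+ = 7 states, 7 ε-transitions
  (a*b)+a = 8 states, 7 ε-transitions
  (a*b)+a|b = 12 states, 11 ε-transitions
  ((aa(b|a))*b)+((a*b)+a|b) = 24 states, 22 ε-transitions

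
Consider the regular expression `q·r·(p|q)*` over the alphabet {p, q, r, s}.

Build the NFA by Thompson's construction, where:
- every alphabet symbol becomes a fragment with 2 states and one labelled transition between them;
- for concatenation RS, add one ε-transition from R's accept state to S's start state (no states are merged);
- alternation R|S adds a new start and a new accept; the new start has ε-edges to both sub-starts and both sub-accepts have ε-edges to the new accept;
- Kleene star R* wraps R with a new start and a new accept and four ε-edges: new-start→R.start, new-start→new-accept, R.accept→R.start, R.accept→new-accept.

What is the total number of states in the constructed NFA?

12

By structural recursion:
Each of the 4 symbol leaves contributes a 2-state fragment.
  p|q = 6 states
  (p|q)* = 8 states
  q·r·(p|q)* = 12 states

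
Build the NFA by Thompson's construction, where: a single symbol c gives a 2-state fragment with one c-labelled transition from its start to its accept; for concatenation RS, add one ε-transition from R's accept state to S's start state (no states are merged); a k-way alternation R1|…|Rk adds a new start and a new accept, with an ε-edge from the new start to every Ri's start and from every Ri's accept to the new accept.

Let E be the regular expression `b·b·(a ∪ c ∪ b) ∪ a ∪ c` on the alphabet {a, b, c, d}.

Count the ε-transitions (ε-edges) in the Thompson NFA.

14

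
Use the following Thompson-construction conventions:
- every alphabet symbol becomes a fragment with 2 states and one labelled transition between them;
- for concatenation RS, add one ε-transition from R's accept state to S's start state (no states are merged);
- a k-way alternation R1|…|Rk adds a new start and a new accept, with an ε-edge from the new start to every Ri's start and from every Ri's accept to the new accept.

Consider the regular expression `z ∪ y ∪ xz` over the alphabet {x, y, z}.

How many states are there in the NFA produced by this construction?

10

Recursing over subexpressions:
Each of the 4 symbol leaves contributes a 2-state fragment.
  xz = 4 states
  z ∪ y ∪ xz = 10 states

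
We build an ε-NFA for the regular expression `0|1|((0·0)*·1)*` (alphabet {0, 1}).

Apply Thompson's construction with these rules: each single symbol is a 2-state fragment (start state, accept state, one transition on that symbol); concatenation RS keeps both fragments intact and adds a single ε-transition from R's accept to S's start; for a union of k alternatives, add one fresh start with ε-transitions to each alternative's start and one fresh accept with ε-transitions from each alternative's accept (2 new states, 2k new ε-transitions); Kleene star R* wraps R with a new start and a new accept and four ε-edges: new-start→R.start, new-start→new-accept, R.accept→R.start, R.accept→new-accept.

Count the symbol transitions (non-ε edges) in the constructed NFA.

Building bottom-up:
Each of the 5 symbol leaves contributes exactly 1 symbol transition.
  0·0 : 2 symbol transitions
  (0·0)* : 2 symbol transitions
  (0·0)*·1 : 3 symbol transitions
  ((0·0)*·1)* : 3 symbol transitions
  0|1|((0·0)*·1)* : 5 symbol transitions

5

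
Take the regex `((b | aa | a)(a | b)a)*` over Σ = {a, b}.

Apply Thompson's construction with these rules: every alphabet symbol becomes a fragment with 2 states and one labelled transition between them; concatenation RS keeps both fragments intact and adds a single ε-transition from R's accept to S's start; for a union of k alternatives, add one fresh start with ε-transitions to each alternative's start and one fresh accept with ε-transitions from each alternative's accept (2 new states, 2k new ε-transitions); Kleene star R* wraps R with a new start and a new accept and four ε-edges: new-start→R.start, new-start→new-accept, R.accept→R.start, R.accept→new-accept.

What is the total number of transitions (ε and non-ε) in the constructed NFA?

24

Building bottom-up:
Each of the 7 symbol leaves contributes 1 transition (1 symbol, 0 ε).
  aa → 3 transitions (2 symbol, 1 ε)
  b | aa | a → 11 transitions (4 symbol, 7 ε)
  a | b → 6 transitions (2 symbol, 4 ε)
  (b | aa | a)(a | b)a → 20 transitions (7 symbol, 13 ε)
  ((b | aa | a)(a | b)a)* → 24 transitions (7 symbol, 17 ε)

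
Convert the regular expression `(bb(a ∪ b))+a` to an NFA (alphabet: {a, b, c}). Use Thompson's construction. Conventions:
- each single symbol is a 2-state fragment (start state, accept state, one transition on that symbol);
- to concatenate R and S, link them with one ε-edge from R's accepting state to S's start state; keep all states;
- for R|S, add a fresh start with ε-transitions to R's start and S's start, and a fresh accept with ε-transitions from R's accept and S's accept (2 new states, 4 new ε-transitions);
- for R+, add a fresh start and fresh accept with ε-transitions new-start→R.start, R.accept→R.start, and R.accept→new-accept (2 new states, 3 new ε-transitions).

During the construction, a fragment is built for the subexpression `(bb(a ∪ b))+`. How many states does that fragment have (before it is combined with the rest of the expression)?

12

Fragment for `(bb(a ∪ b))+`:
Each of the 4 symbol leaves contributes a 2-state fragment.
  a ∪ b → 6 states
  bb(a ∪ b) → 10 states
  (bb(a ∪ b))+ → 12 states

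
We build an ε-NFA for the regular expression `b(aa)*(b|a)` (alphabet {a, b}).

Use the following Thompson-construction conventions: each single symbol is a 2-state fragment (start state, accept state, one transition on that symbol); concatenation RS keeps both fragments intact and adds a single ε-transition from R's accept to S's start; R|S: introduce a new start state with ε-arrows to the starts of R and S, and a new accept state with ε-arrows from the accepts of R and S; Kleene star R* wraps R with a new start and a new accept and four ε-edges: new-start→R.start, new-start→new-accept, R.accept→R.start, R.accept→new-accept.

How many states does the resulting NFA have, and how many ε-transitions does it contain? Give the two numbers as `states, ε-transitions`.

14, 11

By structural recursion:
Each of the 5 symbol leaves contributes 2 states and 0 ε-transitions.
  aa = 4 states, 1 ε-transition
  (aa)* = 6 states, 5 ε-transitions
  b|a = 6 states, 4 ε-transitions
  b(aa)*(b|a) = 14 states, 11 ε-transitions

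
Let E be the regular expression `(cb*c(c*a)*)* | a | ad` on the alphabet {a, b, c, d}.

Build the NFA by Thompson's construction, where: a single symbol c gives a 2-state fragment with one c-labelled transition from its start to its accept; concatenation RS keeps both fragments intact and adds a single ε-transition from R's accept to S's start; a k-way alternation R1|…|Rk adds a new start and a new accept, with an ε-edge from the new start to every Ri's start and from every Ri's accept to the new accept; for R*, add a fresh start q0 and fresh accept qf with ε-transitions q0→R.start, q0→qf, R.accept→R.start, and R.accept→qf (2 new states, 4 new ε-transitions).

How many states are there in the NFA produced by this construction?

By structural recursion:
Each of the 8 symbol leaves contributes a 2-state fragment.
  b* : 4 states
  c* : 4 states
  c*a : 6 states
  (c*a)* : 8 states
  cb*c(c*a)* : 16 states
  (cb*c(c*a)*)* : 18 states
  ad : 4 states
  (cb*c(c*a)*)* | a | ad : 26 states

26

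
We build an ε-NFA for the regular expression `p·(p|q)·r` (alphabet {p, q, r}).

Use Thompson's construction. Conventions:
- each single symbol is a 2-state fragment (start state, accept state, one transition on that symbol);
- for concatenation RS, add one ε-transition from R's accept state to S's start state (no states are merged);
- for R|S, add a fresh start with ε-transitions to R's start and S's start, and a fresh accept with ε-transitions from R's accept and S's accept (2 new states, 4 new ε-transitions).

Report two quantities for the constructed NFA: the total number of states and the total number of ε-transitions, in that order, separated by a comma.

10, 6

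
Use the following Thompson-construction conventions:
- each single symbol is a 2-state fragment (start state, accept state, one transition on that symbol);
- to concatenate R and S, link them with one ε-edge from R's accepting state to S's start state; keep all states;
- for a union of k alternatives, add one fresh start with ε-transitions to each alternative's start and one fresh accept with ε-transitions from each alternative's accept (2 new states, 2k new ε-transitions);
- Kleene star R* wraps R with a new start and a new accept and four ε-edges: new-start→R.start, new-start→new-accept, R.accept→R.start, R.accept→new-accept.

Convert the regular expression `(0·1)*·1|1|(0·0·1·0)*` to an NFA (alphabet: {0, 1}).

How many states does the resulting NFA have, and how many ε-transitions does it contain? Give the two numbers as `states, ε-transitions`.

By structural recursion:
Each of the 8 symbol leaves contributes 2 states and 0 ε-transitions.
  0·1 → 4 states, 1 ε-transition
  (0·1)* → 6 states, 5 ε-transitions
  (0·1)*·1 → 8 states, 6 ε-transitions
  0·0·1·0 → 8 states, 3 ε-transitions
  (0·0·1·0)* → 10 states, 7 ε-transitions
  (0·1)*·1|1|(0·0·1·0)* → 22 states, 19 ε-transitions

22, 19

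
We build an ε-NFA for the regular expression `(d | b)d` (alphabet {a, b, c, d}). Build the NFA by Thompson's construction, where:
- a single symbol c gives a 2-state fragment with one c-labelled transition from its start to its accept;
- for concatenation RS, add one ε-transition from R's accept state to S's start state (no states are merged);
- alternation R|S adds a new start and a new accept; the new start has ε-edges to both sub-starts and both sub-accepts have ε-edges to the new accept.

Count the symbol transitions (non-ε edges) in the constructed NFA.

3

By structural recursion:
Each of the 3 symbol leaves contributes exactly 1 symbol transition.
  d | b = 2 symbol transitions
  (d | b)d = 3 symbol transitions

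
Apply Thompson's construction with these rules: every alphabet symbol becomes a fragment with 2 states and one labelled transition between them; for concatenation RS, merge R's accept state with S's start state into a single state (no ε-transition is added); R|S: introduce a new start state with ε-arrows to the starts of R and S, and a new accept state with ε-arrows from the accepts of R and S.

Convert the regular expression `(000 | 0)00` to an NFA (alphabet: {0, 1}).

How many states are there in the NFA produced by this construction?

Recursing over subexpressions:
Each of the 6 symbol leaves contributes a 2-state fragment.
  000 : 4 states
  000 | 0 : 8 states
  (000 | 0)00 : 10 states

10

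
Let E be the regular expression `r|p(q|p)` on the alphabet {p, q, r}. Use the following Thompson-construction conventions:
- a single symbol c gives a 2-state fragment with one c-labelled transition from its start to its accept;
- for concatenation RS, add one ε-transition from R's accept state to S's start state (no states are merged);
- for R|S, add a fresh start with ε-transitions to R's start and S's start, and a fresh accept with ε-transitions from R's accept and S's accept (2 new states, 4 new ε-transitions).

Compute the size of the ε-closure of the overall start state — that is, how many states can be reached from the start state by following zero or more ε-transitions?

3

Work bottom-up. For each fragment F, track |ε-closure(F.start)| and whether F's accept lies in that closure (i.e. whether F accepts ε). A single-symbol fragment has closure size 1 and does not accept ε.
  q|p → new start ε-reaches every alternative's start; none of them accept ε, so the new accept is not reached: |closure| = 1 + 1 + 1 = 3
  p(q|p) → |closure| equals the left operand's closure size = 1 (its accept is not ε-reachable, so the closure stops there)
  r|p(q|p) → new start ε-reaches every alternative's start; none of them accept ε, so the new accept is not reached: |closure| = 1 + 1 + 1 = 3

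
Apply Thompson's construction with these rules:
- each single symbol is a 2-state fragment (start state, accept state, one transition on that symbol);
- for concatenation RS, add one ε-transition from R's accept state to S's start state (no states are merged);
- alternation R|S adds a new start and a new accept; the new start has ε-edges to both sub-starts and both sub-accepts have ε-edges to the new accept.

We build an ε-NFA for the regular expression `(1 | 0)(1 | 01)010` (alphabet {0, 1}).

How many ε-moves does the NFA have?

Recursing over subexpressions:
Each of the 8 symbol leaves contributes 0 ε-transitions.
  1 | 0 : 4 ε-transitions
  01 : 1 ε-transition
  1 | 01 : 5 ε-transitions
  (1 | 0)(1 | 01)010 : 13 ε-transitions

13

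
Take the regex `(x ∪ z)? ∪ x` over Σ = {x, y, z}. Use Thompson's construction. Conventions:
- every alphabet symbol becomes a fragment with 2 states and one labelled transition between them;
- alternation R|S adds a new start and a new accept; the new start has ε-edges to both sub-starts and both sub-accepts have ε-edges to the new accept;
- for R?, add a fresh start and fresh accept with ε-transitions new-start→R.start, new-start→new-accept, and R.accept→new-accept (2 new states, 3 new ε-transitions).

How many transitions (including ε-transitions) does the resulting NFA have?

14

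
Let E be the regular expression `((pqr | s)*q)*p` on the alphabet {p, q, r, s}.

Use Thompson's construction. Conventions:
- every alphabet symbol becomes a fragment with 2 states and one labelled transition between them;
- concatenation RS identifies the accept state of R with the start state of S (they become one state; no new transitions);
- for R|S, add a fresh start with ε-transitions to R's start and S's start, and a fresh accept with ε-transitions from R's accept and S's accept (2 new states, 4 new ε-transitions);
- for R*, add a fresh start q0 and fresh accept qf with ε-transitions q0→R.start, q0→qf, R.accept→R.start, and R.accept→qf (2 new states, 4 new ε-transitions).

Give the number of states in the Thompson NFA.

Per subexpression:
Each of the 6 symbol leaves contributes a 2-state fragment.
  pqr = 4 states
  pqr | s = 8 states
  (pqr | s)* = 10 states
  (pqr | s)*q = 11 states
  ((pqr | s)*q)* = 13 states
  ((pqr | s)*q)*p = 14 states

14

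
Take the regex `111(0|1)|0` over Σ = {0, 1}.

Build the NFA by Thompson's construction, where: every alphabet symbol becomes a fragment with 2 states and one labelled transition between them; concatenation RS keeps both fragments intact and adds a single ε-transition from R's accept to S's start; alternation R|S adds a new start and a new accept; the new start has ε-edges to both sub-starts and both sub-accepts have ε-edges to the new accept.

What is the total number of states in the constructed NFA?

16

Bottom-up over the parse tree:
Each of the 6 symbol leaves contributes a 2-state fragment.
  0|1 — 6 states
  111(0|1) — 12 states
  111(0|1)|0 — 16 states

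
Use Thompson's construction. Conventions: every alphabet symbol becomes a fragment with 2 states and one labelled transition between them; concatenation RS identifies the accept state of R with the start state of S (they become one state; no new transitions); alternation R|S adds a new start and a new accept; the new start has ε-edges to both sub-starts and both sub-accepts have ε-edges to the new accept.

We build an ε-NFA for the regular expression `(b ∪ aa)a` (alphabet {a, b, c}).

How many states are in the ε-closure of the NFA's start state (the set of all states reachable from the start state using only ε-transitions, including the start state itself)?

3

Compute the ε-closure size of each fragment's start state recursively; a symbol fragment's start has no outgoing ε-edge, so its closure is just itself (size 1).
  aa → same as the first factor's closure: C = 1
  b ∪ aa → new start ε-reaches every alternative's start; none of them accept ε, so the new accept is not reached: C = 1 + 1 + 1 = 3
  (b ∪ aa)a → same as the first factor's closure: C = 3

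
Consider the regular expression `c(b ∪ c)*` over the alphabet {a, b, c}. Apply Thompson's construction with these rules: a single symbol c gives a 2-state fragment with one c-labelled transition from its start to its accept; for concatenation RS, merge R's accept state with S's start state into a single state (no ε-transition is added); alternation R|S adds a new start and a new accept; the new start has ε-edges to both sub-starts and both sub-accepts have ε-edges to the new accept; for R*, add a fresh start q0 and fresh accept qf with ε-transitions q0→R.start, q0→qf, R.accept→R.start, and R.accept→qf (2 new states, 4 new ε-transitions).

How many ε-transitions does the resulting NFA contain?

By structural recursion:
Each of the 3 symbol leaves contributes 0 ε-transitions.
  b ∪ c = 4 ε-transitions
  (b ∪ c)* = 8 ε-transitions
  c(b ∪ c)* = 8 ε-transitions

8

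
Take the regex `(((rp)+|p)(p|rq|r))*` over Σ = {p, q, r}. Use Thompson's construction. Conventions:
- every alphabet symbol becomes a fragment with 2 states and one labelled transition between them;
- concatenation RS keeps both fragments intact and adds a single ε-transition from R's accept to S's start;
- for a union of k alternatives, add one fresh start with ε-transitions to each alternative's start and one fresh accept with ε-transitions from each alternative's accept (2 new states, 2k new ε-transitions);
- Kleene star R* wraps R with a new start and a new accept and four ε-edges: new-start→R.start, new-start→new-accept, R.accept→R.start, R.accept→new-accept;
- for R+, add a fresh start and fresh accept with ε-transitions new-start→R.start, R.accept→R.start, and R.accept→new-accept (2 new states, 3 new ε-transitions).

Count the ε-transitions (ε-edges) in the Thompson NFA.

20

Per subexpression:
Each of the 7 symbol leaves contributes 0 ε-transitions.
  rp → 1 ε-transition
  (rp)+ → 4 ε-transitions
  (rp)+|p → 8 ε-transitions
  rq → 1 ε-transition
  p|rq|r → 7 ε-transitions
  ((rp)+|p)(p|rq|r) → 16 ε-transitions
  (((rp)+|p)(p|rq|r))* → 20 ε-transitions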